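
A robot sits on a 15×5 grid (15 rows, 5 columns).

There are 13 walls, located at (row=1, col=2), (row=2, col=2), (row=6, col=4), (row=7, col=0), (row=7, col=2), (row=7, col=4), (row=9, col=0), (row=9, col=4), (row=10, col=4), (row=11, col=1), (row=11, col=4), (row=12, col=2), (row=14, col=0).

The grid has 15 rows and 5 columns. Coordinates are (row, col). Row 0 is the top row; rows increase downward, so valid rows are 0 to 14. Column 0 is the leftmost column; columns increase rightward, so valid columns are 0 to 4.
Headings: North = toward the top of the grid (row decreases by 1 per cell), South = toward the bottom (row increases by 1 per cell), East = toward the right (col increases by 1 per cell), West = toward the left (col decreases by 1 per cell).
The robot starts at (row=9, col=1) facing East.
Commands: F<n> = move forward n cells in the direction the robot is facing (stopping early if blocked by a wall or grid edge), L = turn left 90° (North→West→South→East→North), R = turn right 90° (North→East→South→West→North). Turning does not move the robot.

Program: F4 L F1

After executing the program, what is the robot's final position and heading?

Start: (row=9, col=1), facing East
  F4: move forward 2/4 (blocked), now at (row=9, col=3)
  L: turn left, now facing North
  F1: move forward 1, now at (row=8, col=3)
Final: (row=8, col=3), facing North

Answer: Final position: (row=8, col=3), facing North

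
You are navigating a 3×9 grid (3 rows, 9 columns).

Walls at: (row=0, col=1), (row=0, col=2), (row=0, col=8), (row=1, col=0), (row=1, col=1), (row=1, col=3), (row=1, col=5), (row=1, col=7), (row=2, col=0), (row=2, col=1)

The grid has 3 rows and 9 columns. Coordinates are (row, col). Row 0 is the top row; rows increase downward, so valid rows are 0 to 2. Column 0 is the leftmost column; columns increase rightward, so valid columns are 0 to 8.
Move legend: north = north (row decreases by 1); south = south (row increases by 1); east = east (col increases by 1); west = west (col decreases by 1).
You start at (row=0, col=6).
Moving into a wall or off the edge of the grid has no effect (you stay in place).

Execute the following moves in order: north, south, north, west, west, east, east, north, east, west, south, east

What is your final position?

Answer: Final position: (row=1, col=6)

Derivation:
Start: (row=0, col=6)
  north (north): blocked, stay at (row=0, col=6)
  south (south): (row=0, col=6) -> (row=1, col=6)
  north (north): (row=1, col=6) -> (row=0, col=6)
  west (west): (row=0, col=6) -> (row=0, col=5)
  west (west): (row=0, col=5) -> (row=0, col=4)
  east (east): (row=0, col=4) -> (row=0, col=5)
  east (east): (row=0, col=5) -> (row=0, col=6)
  north (north): blocked, stay at (row=0, col=6)
  east (east): (row=0, col=6) -> (row=0, col=7)
  west (west): (row=0, col=7) -> (row=0, col=6)
  south (south): (row=0, col=6) -> (row=1, col=6)
  east (east): blocked, stay at (row=1, col=6)
Final: (row=1, col=6)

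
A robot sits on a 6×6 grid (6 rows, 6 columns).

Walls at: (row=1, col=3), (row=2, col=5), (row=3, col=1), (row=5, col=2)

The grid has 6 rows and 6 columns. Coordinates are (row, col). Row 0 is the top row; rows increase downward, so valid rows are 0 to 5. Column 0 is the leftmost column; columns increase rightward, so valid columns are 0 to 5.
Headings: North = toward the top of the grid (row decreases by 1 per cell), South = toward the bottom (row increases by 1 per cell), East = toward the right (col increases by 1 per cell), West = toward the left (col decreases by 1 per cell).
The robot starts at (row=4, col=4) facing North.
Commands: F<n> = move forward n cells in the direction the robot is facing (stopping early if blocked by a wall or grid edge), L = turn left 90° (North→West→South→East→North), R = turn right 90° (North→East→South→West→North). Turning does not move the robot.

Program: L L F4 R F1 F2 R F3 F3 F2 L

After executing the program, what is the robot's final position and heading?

Start: (row=4, col=4), facing North
  L: turn left, now facing West
  L: turn left, now facing South
  F4: move forward 1/4 (blocked), now at (row=5, col=4)
  R: turn right, now facing West
  F1: move forward 1, now at (row=5, col=3)
  F2: move forward 0/2 (blocked), now at (row=5, col=3)
  R: turn right, now facing North
  F3: move forward 3, now at (row=2, col=3)
  F3: move forward 0/3 (blocked), now at (row=2, col=3)
  F2: move forward 0/2 (blocked), now at (row=2, col=3)
  L: turn left, now facing West
Final: (row=2, col=3), facing West

Answer: Final position: (row=2, col=3), facing West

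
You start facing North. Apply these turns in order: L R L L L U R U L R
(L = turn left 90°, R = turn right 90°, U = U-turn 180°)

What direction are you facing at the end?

Start: North
  L (left (90° counter-clockwise)) -> West
  R (right (90° clockwise)) -> North
  L (left (90° counter-clockwise)) -> West
  L (left (90° counter-clockwise)) -> South
  L (left (90° counter-clockwise)) -> East
  U (U-turn (180°)) -> West
  R (right (90° clockwise)) -> North
  U (U-turn (180°)) -> South
  L (left (90° counter-clockwise)) -> East
  R (right (90° clockwise)) -> South
Final: South

Answer: Final heading: South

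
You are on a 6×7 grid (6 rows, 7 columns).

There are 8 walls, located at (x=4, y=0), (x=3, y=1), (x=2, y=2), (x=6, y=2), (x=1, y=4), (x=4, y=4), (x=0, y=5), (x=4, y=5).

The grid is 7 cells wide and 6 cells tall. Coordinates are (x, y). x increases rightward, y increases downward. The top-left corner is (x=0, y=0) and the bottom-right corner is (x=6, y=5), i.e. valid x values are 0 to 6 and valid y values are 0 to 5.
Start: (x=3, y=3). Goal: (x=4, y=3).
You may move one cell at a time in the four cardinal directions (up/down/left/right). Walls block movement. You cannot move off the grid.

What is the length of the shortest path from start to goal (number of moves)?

BFS from (x=3, y=3) until reaching (x=4, y=3):
  Distance 0: (x=3, y=3)
  Distance 1: (x=3, y=2), (x=2, y=3), (x=4, y=3), (x=3, y=4)  <- goal reached here
One shortest path (1 moves): (x=3, y=3) -> (x=4, y=3)

Answer: Shortest path length: 1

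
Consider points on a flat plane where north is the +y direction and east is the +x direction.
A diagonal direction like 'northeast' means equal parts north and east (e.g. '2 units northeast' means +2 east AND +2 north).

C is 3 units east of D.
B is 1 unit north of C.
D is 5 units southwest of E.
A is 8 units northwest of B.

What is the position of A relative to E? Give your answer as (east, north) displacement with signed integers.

Answer: A is at (east=-10, north=4) relative to E.

Derivation:
Place E at the origin (east=0, north=0).
  D is 5 units southwest of E: delta (east=-5, north=-5); D at (east=-5, north=-5).
  C is 3 units east of D: delta (east=+3, north=+0); C at (east=-2, north=-5).
  B is 1 unit north of C: delta (east=+0, north=+1); B at (east=-2, north=-4).
  A is 8 units northwest of B: delta (east=-8, north=+8); A at (east=-10, north=4).
Therefore A relative to E: (east=-10, north=4).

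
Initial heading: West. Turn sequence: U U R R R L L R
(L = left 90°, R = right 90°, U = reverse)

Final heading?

Answer: Final heading: East

Derivation:
Start: West
  U (U-turn (180°)) -> East
  U (U-turn (180°)) -> West
  R (right (90° clockwise)) -> North
  R (right (90° clockwise)) -> East
  R (right (90° clockwise)) -> South
  L (left (90° counter-clockwise)) -> East
  L (left (90° counter-clockwise)) -> North
  R (right (90° clockwise)) -> East
Final: East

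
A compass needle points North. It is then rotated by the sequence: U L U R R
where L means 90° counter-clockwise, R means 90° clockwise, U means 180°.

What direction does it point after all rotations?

Start: North
  U (U-turn (180°)) -> South
  L (left (90° counter-clockwise)) -> East
  U (U-turn (180°)) -> West
  R (right (90° clockwise)) -> North
  R (right (90° clockwise)) -> East
Final: East

Answer: Final heading: East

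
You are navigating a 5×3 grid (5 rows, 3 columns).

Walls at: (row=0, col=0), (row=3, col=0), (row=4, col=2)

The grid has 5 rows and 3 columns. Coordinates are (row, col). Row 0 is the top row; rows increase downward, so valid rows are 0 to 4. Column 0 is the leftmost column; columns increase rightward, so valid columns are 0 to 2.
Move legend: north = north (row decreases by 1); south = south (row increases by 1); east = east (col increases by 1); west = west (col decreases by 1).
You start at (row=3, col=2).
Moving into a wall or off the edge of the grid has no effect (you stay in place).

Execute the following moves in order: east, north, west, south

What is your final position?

Start: (row=3, col=2)
  east (east): blocked, stay at (row=3, col=2)
  north (north): (row=3, col=2) -> (row=2, col=2)
  west (west): (row=2, col=2) -> (row=2, col=1)
  south (south): (row=2, col=1) -> (row=3, col=1)
Final: (row=3, col=1)

Answer: Final position: (row=3, col=1)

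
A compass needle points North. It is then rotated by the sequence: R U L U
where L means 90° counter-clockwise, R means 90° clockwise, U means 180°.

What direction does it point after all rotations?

Start: North
  R (right (90° clockwise)) -> East
  U (U-turn (180°)) -> West
  L (left (90° counter-clockwise)) -> South
  U (U-turn (180°)) -> North
Final: North

Answer: Final heading: North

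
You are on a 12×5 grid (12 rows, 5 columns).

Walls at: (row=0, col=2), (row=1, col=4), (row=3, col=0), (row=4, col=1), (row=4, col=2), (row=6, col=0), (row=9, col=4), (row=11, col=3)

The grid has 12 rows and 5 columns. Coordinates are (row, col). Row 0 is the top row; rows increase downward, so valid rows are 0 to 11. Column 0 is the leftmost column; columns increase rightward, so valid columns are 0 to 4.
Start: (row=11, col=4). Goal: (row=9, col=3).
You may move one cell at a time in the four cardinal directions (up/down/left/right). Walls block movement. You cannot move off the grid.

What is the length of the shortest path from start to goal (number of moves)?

Answer: Shortest path length: 3

Derivation:
BFS from (row=11, col=4) until reaching (row=9, col=3):
  Distance 0: (row=11, col=4)
  Distance 1: (row=10, col=4)
  Distance 2: (row=10, col=3)
  Distance 3: (row=9, col=3), (row=10, col=2)  <- goal reached here
One shortest path (3 moves): (row=11, col=4) -> (row=10, col=4) -> (row=10, col=3) -> (row=9, col=3)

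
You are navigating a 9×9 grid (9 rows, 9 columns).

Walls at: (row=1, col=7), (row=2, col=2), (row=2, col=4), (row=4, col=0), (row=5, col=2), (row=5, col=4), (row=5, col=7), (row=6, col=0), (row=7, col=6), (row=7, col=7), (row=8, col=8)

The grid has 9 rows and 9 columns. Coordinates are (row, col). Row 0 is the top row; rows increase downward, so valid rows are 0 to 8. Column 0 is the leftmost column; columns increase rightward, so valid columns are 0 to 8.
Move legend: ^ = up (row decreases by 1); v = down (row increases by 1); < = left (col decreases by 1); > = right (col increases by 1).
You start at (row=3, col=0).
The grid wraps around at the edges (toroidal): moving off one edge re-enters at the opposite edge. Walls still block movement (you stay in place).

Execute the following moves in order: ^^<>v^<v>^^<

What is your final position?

Start: (row=3, col=0)
  ^ (up): (row=3, col=0) -> (row=2, col=0)
  ^ (up): (row=2, col=0) -> (row=1, col=0)
  < (left): (row=1, col=0) -> (row=1, col=8)
  > (right): (row=1, col=8) -> (row=1, col=0)
  v (down): (row=1, col=0) -> (row=2, col=0)
  ^ (up): (row=2, col=0) -> (row=1, col=0)
  < (left): (row=1, col=0) -> (row=1, col=8)
  v (down): (row=1, col=8) -> (row=2, col=8)
  > (right): (row=2, col=8) -> (row=2, col=0)
  ^ (up): (row=2, col=0) -> (row=1, col=0)
  ^ (up): (row=1, col=0) -> (row=0, col=0)
  < (left): (row=0, col=0) -> (row=0, col=8)
Final: (row=0, col=8)

Answer: Final position: (row=0, col=8)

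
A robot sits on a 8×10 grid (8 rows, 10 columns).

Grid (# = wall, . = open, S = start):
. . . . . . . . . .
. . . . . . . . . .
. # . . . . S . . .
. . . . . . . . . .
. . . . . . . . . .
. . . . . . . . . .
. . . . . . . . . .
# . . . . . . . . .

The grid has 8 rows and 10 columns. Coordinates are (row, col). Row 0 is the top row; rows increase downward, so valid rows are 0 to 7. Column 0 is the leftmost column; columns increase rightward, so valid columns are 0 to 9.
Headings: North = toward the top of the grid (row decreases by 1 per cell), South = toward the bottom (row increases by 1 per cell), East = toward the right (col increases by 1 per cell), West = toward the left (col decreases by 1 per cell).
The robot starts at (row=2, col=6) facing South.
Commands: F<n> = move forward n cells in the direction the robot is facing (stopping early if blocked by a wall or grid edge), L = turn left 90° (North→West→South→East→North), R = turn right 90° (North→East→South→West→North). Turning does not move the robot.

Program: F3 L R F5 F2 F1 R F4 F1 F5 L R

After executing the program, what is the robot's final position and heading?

Start: (row=2, col=6), facing South
  F3: move forward 3, now at (row=5, col=6)
  L: turn left, now facing East
  R: turn right, now facing South
  F5: move forward 2/5 (blocked), now at (row=7, col=6)
  F2: move forward 0/2 (blocked), now at (row=7, col=6)
  F1: move forward 0/1 (blocked), now at (row=7, col=6)
  R: turn right, now facing West
  F4: move forward 4, now at (row=7, col=2)
  F1: move forward 1, now at (row=7, col=1)
  F5: move forward 0/5 (blocked), now at (row=7, col=1)
  L: turn left, now facing South
  R: turn right, now facing West
Final: (row=7, col=1), facing West

Answer: Final position: (row=7, col=1), facing West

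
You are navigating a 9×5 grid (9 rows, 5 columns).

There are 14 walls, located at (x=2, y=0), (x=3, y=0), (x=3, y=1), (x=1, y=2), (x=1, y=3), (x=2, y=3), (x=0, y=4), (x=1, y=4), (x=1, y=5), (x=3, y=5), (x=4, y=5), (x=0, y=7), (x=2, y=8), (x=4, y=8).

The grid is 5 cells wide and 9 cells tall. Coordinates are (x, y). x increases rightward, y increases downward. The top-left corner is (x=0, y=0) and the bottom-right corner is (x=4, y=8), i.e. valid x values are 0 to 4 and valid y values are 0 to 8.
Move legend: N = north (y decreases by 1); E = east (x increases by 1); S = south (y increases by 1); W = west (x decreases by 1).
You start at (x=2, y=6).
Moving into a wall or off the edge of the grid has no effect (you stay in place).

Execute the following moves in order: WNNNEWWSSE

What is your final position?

Start: (x=2, y=6)
  W (west): (x=2, y=6) -> (x=1, y=6)
  [×3]N (north): blocked, stay at (x=1, y=6)
  E (east): (x=1, y=6) -> (x=2, y=6)
  W (west): (x=2, y=6) -> (x=1, y=6)
  W (west): (x=1, y=6) -> (x=0, y=6)
  S (south): blocked, stay at (x=0, y=6)
  S (south): blocked, stay at (x=0, y=6)
  E (east): (x=0, y=6) -> (x=1, y=6)
Final: (x=1, y=6)

Answer: Final position: (x=1, y=6)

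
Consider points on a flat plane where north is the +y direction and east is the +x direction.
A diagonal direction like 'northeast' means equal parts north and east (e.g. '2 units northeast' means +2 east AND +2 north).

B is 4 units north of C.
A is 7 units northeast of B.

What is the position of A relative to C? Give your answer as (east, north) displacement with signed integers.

Answer: A is at (east=7, north=11) relative to C.

Derivation:
Place C at the origin (east=0, north=0).
  B is 4 units north of C: delta (east=+0, north=+4); B at (east=0, north=4).
  A is 7 units northeast of B: delta (east=+7, north=+7); A at (east=7, north=11).
Therefore A relative to C: (east=7, north=11).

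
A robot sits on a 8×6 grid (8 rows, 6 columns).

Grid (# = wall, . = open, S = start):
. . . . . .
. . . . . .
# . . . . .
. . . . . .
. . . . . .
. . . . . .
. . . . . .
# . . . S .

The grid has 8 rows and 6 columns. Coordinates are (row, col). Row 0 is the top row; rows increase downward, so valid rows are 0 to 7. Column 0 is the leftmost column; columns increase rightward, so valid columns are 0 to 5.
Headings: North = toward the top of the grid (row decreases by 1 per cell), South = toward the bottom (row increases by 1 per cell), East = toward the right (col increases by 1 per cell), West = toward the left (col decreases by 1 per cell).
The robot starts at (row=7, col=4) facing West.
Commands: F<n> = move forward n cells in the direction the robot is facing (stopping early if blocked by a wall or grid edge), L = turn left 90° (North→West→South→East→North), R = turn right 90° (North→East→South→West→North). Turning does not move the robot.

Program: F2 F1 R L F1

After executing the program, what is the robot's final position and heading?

Start: (row=7, col=4), facing West
  F2: move forward 2, now at (row=7, col=2)
  F1: move forward 1, now at (row=7, col=1)
  R: turn right, now facing North
  L: turn left, now facing West
  F1: move forward 0/1 (blocked), now at (row=7, col=1)
Final: (row=7, col=1), facing West

Answer: Final position: (row=7, col=1), facing West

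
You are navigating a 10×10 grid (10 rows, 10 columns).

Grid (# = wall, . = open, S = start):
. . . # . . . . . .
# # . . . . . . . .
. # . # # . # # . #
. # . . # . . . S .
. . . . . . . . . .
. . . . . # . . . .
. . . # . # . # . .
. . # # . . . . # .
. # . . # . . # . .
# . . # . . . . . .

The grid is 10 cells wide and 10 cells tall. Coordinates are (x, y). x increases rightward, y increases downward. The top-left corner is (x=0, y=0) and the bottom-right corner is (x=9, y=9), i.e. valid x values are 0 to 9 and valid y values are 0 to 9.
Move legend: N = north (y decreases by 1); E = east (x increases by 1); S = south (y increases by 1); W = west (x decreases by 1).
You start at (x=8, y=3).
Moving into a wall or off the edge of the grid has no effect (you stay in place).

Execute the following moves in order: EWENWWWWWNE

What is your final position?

Start: (x=8, y=3)
  E (east): (x=8, y=3) -> (x=9, y=3)
  W (west): (x=9, y=3) -> (x=8, y=3)
  E (east): (x=8, y=3) -> (x=9, y=3)
  N (north): blocked, stay at (x=9, y=3)
  W (west): (x=9, y=3) -> (x=8, y=3)
  W (west): (x=8, y=3) -> (x=7, y=3)
  W (west): (x=7, y=3) -> (x=6, y=3)
  W (west): (x=6, y=3) -> (x=5, y=3)
  W (west): blocked, stay at (x=5, y=3)
  N (north): (x=5, y=3) -> (x=5, y=2)
  E (east): blocked, stay at (x=5, y=2)
Final: (x=5, y=2)

Answer: Final position: (x=5, y=2)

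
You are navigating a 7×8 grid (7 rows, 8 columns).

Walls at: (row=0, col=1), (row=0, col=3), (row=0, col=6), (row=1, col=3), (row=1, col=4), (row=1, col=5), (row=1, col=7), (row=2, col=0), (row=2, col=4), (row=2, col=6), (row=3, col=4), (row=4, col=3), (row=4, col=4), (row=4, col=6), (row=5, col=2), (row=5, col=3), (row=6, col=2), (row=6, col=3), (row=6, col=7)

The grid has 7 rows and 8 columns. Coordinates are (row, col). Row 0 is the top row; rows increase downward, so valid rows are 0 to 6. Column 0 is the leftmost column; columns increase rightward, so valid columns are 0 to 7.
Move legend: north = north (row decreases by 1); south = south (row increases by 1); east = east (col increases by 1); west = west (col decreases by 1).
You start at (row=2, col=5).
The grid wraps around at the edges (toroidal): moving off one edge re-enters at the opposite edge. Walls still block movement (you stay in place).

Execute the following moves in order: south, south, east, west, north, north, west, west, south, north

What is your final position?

Answer: Final position: (row=2, col=5)

Derivation:
Start: (row=2, col=5)
  south (south): (row=2, col=5) -> (row=3, col=5)
  south (south): (row=3, col=5) -> (row=4, col=5)
  east (east): blocked, stay at (row=4, col=5)
  west (west): blocked, stay at (row=4, col=5)
  north (north): (row=4, col=5) -> (row=3, col=5)
  north (north): (row=3, col=5) -> (row=2, col=5)
  west (west): blocked, stay at (row=2, col=5)
  west (west): blocked, stay at (row=2, col=5)
  south (south): (row=2, col=5) -> (row=3, col=5)
  north (north): (row=3, col=5) -> (row=2, col=5)
Final: (row=2, col=5)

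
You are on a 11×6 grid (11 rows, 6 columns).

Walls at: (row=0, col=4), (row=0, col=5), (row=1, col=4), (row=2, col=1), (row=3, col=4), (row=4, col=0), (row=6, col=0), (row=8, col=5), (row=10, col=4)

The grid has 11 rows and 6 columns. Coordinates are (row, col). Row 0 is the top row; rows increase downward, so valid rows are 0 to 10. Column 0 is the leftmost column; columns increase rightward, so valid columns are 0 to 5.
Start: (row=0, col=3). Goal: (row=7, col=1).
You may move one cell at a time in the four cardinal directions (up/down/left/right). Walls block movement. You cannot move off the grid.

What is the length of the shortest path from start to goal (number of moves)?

Answer: Shortest path length: 9

Derivation:
BFS from (row=0, col=3) until reaching (row=7, col=1):
  Distance 0: (row=0, col=3)
  Distance 1: (row=0, col=2), (row=1, col=3)
  Distance 2: (row=0, col=1), (row=1, col=2), (row=2, col=3)
  Distance 3: (row=0, col=0), (row=1, col=1), (row=2, col=2), (row=2, col=4), (row=3, col=3)
  Distance 4: (row=1, col=0), (row=2, col=5), (row=3, col=2), (row=4, col=3)
  Distance 5: (row=1, col=5), (row=2, col=0), (row=3, col=1), (row=3, col=5), (row=4, col=2), (row=4, col=4), (row=5, col=3)
  Distance 6: (row=3, col=0), (row=4, col=1), (row=4, col=5), (row=5, col=2), (row=5, col=4), (row=6, col=3)
  Distance 7: (row=5, col=1), (row=5, col=5), (row=6, col=2), (row=6, col=4), (row=7, col=3)
  Distance 8: (row=5, col=0), (row=6, col=1), (row=6, col=5), (row=7, col=2), (row=7, col=4), (row=8, col=3)
  Distance 9: (row=7, col=1), (row=7, col=5), (row=8, col=2), (row=8, col=4), (row=9, col=3)  <- goal reached here
One shortest path (9 moves): (row=0, col=3) -> (row=0, col=2) -> (row=1, col=2) -> (row=2, col=2) -> (row=3, col=2) -> (row=3, col=1) -> (row=4, col=1) -> (row=5, col=1) -> (row=6, col=1) -> (row=7, col=1)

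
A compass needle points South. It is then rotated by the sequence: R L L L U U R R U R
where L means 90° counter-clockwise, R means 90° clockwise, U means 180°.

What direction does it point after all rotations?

Start: South
  R (right (90° clockwise)) -> West
  L (left (90° counter-clockwise)) -> South
  L (left (90° counter-clockwise)) -> East
  L (left (90° counter-clockwise)) -> North
  U (U-turn (180°)) -> South
  U (U-turn (180°)) -> North
  R (right (90° clockwise)) -> East
  R (right (90° clockwise)) -> South
  U (U-turn (180°)) -> North
  R (right (90° clockwise)) -> East
Final: East

Answer: Final heading: East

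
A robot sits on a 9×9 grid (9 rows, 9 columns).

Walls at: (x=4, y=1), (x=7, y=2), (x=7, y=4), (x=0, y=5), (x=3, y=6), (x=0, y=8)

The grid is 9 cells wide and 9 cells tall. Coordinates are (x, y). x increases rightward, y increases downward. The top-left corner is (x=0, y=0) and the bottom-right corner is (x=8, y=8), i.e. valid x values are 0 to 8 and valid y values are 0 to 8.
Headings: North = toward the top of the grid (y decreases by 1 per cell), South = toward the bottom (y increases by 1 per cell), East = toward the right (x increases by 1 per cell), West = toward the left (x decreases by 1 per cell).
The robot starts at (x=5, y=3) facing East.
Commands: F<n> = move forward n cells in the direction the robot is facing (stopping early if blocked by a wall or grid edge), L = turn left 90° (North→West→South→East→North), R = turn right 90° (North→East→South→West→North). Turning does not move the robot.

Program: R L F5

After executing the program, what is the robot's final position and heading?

Start: (x=5, y=3), facing East
  R: turn right, now facing South
  L: turn left, now facing East
  F5: move forward 3/5 (blocked), now at (x=8, y=3)
Final: (x=8, y=3), facing East

Answer: Final position: (x=8, y=3), facing East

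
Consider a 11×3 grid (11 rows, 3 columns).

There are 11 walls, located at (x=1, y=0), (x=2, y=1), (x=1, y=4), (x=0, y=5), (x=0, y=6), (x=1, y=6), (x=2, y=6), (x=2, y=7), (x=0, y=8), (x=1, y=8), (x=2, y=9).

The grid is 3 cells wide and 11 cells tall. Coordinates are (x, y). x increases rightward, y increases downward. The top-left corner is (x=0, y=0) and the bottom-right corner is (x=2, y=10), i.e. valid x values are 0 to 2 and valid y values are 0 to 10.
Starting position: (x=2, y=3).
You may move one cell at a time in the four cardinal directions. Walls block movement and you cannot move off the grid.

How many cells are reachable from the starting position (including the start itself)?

BFS flood-fill from (x=2, y=3):
  Distance 0: (x=2, y=3)
  Distance 1: (x=2, y=2), (x=1, y=3), (x=2, y=4)
  Distance 2: (x=1, y=2), (x=0, y=3), (x=2, y=5)
  Distance 3: (x=1, y=1), (x=0, y=2), (x=0, y=4), (x=1, y=5)
  Distance 4: (x=0, y=1)
  Distance 5: (x=0, y=0)
Total reachable: 13 (grid has 22 open cells total)

Answer: Reachable cells: 13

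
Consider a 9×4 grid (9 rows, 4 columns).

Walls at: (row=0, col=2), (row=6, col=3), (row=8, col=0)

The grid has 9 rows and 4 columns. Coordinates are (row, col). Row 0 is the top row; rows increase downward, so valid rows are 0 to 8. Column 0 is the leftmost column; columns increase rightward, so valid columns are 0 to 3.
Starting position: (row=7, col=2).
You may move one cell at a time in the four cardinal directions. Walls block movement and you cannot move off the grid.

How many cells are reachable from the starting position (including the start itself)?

BFS flood-fill from (row=7, col=2):
  Distance 0: (row=7, col=2)
  Distance 1: (row=6, col=2), (row=7, col=1), (row=7, col=3), (row=8, col=2)
  Distance 2: (row=5, col=2), (row=6, col=1), (row=7, col=0), (row=8, col=1), (row=8, col=3)
  Distance 3: (row=4, col=2), (row=5, col=1), (row=5, col=3), (row=6, col=0)
  Distance 4: (row=3, col=2), (row=4, col=1), (row=4, col=3), (row=5, col=0)
  Distance 5: (row=2, col=2), (row=3, col=1), (row=3, col=3), (row=4, col=0)
  Distance 6: (row=1, col=2), (row=2, col=1), (row=2, col=3), (row=3, col=0)
  Distance 7: (row=1, col=1), (row=1, col=3), (row=2, col=0)
  Distance 8: (row=0, col=1), (row=0, col=3), (row=1, col=0)
  Distance 9: (row=0, col=0)
Total reachable: 33 (grid has 33 open cells total)

Answer: Reachable cells: 33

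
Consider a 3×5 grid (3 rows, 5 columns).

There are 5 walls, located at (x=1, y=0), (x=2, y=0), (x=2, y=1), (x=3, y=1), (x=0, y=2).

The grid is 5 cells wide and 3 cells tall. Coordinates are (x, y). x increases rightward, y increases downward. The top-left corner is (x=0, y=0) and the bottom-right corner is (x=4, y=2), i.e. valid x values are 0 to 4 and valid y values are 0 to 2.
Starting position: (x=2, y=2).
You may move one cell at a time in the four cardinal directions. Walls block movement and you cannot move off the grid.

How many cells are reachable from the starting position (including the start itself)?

BFS flood-fill from (x=2, y=2):
  Distance 0: (x=2, y=2)
  Distance 1: (x=1, y=2), (x=3, y=2)
  Distance 2: (x=1, y=1), (x=4, y=2)
  Distance 3: (x=0, y=1), (x=4, y=1)
  Distance 4: (x=0, y=0), (x=4, y=0)
  Distance 5: (x=3, y=0)
Total reachable: 10 (grid has 10 open cells total)

Answer: Reachable cells: 10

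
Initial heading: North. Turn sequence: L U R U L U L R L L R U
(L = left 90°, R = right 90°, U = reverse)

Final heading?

Answer: Final heading: South

Derivation:
Start: North
  L (left (90° counter-clockwise)) -> West
  U (U-turn (180°)) -> East
  R (right (90° clockwise)) -> South
  U (U-turn (180°)) -> North
  L (left (90° counter-clockwise)) -> West
  U (U-turn (180°)) -> East
  L (left (90° counter-clockwise)) -> North
  R (right (90° clockwise)) -> East
  L (left (90° counter-clockwise)) -> North
  L (left (90° counter-clockwise)) -> West
  R (right (90° clockwise)) -> North
  U (U-turn (180°)) -> South
Final: South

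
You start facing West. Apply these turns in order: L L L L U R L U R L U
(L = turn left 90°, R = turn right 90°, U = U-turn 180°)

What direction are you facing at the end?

Start: West
  L (left (90° counter-clockwise)) -> South
  L (left (90° counter-clockwise)) -> East
  L (left (90° counter-clockwise)) -> North
  L (left (90° counter-clockwise)) -> West
  U (U-turn (180°)) -> East
  R (right (90° clockwise)) -> South
  L (left (90° counter-clockwise)) -> East
  U (U-turn (180°)) -> West
  R (right (90° clockwise)) -> North
  L (left (90° counter-clockwise)) -> West
  U (U-turn (180°)) -> East
Final: East

Answer: Final heading: East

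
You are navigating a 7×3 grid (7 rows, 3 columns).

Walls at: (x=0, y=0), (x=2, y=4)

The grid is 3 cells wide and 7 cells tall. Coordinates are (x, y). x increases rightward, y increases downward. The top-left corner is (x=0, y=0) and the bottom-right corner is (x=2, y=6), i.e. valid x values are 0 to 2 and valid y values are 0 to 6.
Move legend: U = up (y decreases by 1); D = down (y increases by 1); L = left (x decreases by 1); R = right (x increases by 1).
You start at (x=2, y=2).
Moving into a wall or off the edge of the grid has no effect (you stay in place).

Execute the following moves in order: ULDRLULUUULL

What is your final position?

Start: (x=2, y=2)
  U (up): (x=2, y=2) -> (x=2, y=1)
  L (left): (x=2, y=1) -> (x=1, y=1)
  D (down): (x=1, y=1) -> (x=1, y=2)
  R (right): (x=1, y=2) -> (x=2, y=2)
  L (left): (x=2, y=2) -> (x=1, y=2)
  U (up): (x=1, y=2) -> (x=1, y=1)
  L (left): (x=1, y=1) -> (x=0, y=1)
  [×3]U (up): blocked, stay at (x=0, y=1)
  L (left): blocked, stay at (x=0, y=1)
  L (left): blocked, stay at (x=0, y=1)
Final: (x=0, y=1)

Answer: Final position: (x=0, y=1)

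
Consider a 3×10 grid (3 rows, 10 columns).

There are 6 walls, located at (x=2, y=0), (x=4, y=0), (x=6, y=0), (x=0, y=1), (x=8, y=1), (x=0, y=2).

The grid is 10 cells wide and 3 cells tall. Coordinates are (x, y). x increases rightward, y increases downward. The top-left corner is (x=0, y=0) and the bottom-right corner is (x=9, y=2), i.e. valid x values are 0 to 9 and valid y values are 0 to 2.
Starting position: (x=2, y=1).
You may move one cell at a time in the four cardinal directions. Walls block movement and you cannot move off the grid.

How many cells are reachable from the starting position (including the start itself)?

BFS flood-fill from (x=2, y=1):
  Distance 0: (x=2, y=1)
  Distance 1: (x=1, y=1), (x=3, y=1), (x=2, y=2)
  Distance 2: (x=1, y=0), (x=3, y=0), (x=4, y=1), (x=1, y=2), (x=3, y=2)
  Distance 3: (x=0, y=0), (x=5, y=1), (x=4, y=2)
  Distance 4: (x=5, y=0), (x=6, y=1), (x=5, y=2)
  Distance 5: (x=7, y=1), (x=6, y=2)
  Distance 6: (x=7, y=0), (x=7, y=2)
  Distance 7: (x=8, y=0), (x=8, y=2)
  Distance 8: (x=9, y=0), (x=9, y=2)
  Distance 9: (x=9, y=1)
Total reachable: 24 (grid has 24 open cells total)

Answer: Reachable cells: 24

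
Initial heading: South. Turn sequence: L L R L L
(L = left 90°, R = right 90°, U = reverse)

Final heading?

Answer: Final heading: West

Derivation:
Start: South
  L (left (90° counter-clockwise)) -> East
  L (left (90° counter-clockwise)) -> North
  R (right (90° clockwise)) -> East
  L (left (90° counter-clockwise)) -> North
  L (left (90° counter-clockwise)) -> West
Final: West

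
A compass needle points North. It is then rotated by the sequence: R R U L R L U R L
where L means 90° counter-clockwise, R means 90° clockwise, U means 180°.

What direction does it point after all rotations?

Start: North
  R (right (90° clockwise)) -> East
  R (right (90° clockwise)) -> South
  U (U-turn (180°)) -> North
  L (left (90° counter-clockwise)) -> West
  R (right (90° clockwise)) -> North
  L (left (90° counter-clockwise)) -> West
  U (U-turn (180°)) -> East
  R (right (90° clockwise)) -> South
  L (left (90° counter-clockwise)) -> East
Final: East

Answer: Final heading: East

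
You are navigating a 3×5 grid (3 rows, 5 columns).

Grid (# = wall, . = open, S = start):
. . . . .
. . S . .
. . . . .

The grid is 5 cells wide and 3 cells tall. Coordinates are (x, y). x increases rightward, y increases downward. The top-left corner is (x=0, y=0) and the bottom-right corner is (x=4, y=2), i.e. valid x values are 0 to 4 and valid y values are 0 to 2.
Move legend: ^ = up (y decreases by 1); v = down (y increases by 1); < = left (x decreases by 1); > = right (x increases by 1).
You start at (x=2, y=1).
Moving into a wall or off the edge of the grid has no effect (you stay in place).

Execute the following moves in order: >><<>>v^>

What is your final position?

Answer: Final position: (x=4, y=1)

Derivation:
Start: (x=2, y=1)
  > (right): (x=2, y=1) -> (x=3, y=1)
  > (right): (x=3, y=1) -> (x=4, y=1)
  < (left): (x=4, y=1) -> (x=3, y=1)
  < (left): (x=3, y=1) -> (x=2, y=1)
  > (right): (x=2, y=1) -> (x=3, y=1)
  > (right): (x=3, y=1) -> (x=4, y=1)
  v (down): (x=4, y=1) -> (x=4, y=2)
  ^ (up): (x=4, y=2) -> (x=4, y=1)
  > (right): blocked, stay at (x=4, y=1)
Final: (x=4, y=1)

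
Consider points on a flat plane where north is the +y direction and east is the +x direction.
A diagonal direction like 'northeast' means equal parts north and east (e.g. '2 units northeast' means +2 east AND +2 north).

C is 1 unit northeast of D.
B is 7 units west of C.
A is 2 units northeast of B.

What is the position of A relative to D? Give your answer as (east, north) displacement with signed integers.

Answer: A is at (east=-4, north=3) relative to D.

Derivation:
Place D at the origin (east=0, north=0).
  C is 1 unit northeast of D: delta (east=+1, north=+1); C at (east=1, north=1).
  B is 7 units west of C: delta (east=-7, north=+0); B at (east=-6, north=1).
  A is 2 units northeast of B: delta (east=+2, north=+2); A at (east=-4, north=3).
Therefore A relative to D: (east=-4, north=3).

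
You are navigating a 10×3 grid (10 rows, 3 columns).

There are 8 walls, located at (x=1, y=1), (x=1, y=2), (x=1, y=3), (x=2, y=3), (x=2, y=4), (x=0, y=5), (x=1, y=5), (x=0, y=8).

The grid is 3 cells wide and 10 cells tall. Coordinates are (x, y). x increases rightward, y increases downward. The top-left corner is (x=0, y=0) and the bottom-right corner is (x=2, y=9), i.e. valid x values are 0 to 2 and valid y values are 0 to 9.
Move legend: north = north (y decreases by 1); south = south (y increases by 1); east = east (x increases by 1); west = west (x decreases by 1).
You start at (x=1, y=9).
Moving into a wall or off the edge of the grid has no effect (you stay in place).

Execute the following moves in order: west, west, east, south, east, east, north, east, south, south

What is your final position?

Start: (x=1, y=9)
  west (west): (x=1, y=9) -> (x=0, y=9)
  west (west): blocked, stay at (x=0, y=9)
  east (east): (x=0, y=9) -> (x=1, y=9)
  south (south): blocked, stay at (x=1, y=9)
  east (east): (x=1, y=9) -> (x=2, y=9)
  east (east): blocked, stay at (x=2, y=9)
  north (north): (x=2, y=9) -> (x=2, y=8)
  east (east): blocked, stay at (x=2, y=8)
  south (south): (x=2, y=8) -> (x=2, y=9)
  south (south): blocked, stay at (x=2, y=9)
Final: (x=2, y=9)

Answer: Final position: (x=2, y=9)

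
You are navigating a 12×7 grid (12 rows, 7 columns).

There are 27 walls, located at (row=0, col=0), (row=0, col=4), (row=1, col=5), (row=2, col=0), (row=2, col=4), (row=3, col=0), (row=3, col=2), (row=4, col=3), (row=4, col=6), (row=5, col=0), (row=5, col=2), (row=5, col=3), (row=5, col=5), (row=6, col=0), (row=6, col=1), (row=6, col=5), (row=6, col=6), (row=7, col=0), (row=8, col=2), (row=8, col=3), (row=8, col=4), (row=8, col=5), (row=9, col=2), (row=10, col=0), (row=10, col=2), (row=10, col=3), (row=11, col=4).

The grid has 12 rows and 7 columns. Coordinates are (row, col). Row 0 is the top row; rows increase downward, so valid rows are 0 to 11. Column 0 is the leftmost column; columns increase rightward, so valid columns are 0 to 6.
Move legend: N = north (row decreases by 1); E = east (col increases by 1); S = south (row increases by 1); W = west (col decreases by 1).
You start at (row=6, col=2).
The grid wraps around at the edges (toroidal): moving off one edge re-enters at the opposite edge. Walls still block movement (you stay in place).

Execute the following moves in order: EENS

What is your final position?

Answer: Final position: (row=6, col=4)

Derivation:
Start: (row=6, col=2)
  E (east): (row=6, col=2) -> (row=6, col=3)
  E (east): (row=6, col=3) -> (row=6, col=4)
  N (north): (row=6, col=4) -> (row=5, col=4)
  S (south): (row=5, col=4) -> (row=6, col=4)
Final: (row=6, col=4)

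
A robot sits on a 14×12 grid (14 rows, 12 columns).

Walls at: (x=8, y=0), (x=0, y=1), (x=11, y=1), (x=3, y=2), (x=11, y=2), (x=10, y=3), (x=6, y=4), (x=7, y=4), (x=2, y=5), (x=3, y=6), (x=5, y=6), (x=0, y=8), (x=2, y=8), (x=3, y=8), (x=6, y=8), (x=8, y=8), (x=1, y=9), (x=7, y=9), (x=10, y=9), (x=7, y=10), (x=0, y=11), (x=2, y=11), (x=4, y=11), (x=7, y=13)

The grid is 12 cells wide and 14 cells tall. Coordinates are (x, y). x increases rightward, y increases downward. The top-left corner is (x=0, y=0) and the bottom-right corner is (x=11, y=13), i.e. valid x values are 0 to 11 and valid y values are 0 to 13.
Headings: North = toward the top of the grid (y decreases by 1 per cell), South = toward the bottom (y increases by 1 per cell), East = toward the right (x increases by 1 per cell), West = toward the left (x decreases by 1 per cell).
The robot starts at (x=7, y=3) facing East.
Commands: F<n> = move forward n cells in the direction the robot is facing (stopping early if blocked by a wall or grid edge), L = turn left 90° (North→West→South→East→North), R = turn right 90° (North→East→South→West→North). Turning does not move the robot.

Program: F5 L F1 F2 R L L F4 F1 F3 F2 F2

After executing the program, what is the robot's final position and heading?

Start: (x=7, y=3), facing East
  F5: move forward 2/5 (blocked), now at (x=9, y=3)
  L: turn left, now facing North
  F1: move forward 1, now at (x=9, y=2)
  F2: move forward 2, now at (x=9, y=0)
  R: turn right, now facing East
  L: turn left, now facing North
  L: turn left, now facing West
  F4: move forward 0/4 (blocked), now at (x=9, y=0)
  F1: move forward 0/1 (blocked), now at (x=9, y=0)
  F3: move forward 0/3 (blocked), now at (x=9, y=0)
  F2: move forward 0/2 (blocked), now at (x=9, y=0)
  F2: move forward 0/2 (blocked), now at (x=9, y=0)
Final: (x=9, y=0), facing West

Answer: Final position: (x=9, y=0), facing West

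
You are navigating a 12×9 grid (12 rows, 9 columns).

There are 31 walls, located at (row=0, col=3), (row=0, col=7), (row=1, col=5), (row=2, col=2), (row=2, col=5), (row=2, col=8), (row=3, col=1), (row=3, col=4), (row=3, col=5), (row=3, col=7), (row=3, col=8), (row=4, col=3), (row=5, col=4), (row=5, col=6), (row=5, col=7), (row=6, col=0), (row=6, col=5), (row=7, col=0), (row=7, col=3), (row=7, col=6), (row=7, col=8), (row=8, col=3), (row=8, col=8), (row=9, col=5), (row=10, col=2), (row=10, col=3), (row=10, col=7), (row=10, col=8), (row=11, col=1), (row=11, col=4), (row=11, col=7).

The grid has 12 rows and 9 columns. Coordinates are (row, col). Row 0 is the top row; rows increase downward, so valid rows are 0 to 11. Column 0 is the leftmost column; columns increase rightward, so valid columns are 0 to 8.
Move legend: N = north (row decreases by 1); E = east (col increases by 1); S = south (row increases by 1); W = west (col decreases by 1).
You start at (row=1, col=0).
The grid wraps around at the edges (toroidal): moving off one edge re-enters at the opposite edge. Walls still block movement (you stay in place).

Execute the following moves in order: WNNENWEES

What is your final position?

Answer: Final position: (row=10, col=1)

Derivation:
Start: (row=1, col=0)
  W (west): (row=1, col=0) -> (row=1, col=8)
  N (north): (row=1, col=8) -> (row=0, col=8)
  N (north): (row=0, col=8) -> (row=11, col=8)
  E (east): (row=11, col=8) -> (row=11, col=0)
  N (north): (row=11, col=0) -> (row=10, col=0)
  W (west): blocked, stay at (row=10, col=0)
  E (east): (row=10, col=0) -> (row=10, col=1)
  E (east): blocked, stay at (row=10, col=1)
  S (south): blocked, stay at (row=10, col=1)
Final: (row=10, col=1)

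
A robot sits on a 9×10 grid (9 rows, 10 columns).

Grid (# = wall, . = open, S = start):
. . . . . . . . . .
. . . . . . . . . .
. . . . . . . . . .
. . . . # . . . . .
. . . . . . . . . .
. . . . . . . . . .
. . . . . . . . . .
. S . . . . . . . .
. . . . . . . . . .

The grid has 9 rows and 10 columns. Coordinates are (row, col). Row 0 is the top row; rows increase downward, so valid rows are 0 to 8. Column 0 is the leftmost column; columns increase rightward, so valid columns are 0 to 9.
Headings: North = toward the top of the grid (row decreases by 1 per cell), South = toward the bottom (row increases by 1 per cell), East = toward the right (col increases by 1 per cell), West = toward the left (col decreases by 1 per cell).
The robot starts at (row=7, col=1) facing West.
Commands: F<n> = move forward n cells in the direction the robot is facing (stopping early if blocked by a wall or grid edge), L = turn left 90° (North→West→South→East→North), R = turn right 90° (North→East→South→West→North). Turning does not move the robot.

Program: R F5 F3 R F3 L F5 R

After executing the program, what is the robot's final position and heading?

Answer: Final position: (row=0, col=4), facing East

Derivation:
Start: (row=7, col=1), facing West
  R: turn right, now facing North
  F5: move forward 5, now at (row=2, col=1)
  F3: move forward 2/3 (blocked), now at (row=0, col=1)
  R: turn right, now facing East
  F3: move forward 3, now at (row=0, col=4)
  L: turn left, now facing North
  F5: move forward 0/5 (blocked), now at (row=0, col=4)
  R: turn right, now facing East
Final: (row=0, col=4), facing East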